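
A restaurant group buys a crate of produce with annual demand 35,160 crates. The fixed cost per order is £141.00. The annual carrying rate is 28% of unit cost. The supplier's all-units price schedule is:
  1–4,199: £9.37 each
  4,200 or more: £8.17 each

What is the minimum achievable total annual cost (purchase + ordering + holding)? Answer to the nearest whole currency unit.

Holding cost per unit per year at price C is H = 0.28·C.
Candidates are each tier's EOQ (if it falls in that tier) and each price-break quantity.
EOQ at £9.37 = 1944.0 (feasible in tier 1): TC = 35,160×£9.37 + (35,160/1944.0)×141 + (1944.0/2)×0.28×£9.37 = £334,549.52.
EOQ at £8.17 = 2081.9 < 4200, so use break Q=4200: TC = 35,160×£8.17 + (35,160/4200.0)×141 + (4200.0/2)×0.28×£8.17 = £293,241.53.
Lowest total cost among the candidates is at Q = 4200.0.

TC* ≈ £293,242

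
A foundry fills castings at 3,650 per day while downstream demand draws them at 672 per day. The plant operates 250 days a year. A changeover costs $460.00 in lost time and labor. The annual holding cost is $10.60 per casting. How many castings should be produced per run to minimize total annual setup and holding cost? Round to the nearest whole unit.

Annual demand D = 672 × 250 = 168,000.
Production build-up factor (1 − d/p) = 1 − 672/3,650 = 0.8159.
Q* = √(2DS / (H(1 − d/p))) = √(2 × 168,000 × 460 / (10.6 × 0.8159)).
= √(154,560,000 / 8.6484) ≈ 4227.462.

Q* ≈ 4,227 castings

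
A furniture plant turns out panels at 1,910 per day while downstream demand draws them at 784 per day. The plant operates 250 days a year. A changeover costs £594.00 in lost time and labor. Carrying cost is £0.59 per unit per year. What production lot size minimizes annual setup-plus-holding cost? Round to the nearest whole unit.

Q* ≈ 25,874 panels

Annual demand D = 784 × 250 = 196,000.
Production build-up factor (1 − d/p) = 1 − 784/1,910 = 0.5895.
Q* = √(2DS / (H(1 − d/p))) = √(2 × 196,000 × 594 / (0.59 × 0.5895)).
= √(232,848,000 / 0.3478) ≈ 25873.652.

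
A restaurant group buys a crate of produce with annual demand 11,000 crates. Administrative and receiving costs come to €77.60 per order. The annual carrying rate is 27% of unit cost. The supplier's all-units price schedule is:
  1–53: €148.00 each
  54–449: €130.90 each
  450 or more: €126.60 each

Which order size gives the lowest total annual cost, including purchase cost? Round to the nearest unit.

Holding cost per unit per year at price C is H = 0.27·C.
Evaluate total cost at each tier's feasible EOQ or, if the EOQ is below the tier, at the tier's minimum quantity.
Tier 1 (€148.00): EOQ = 206.7 exceeds tier's upper bound 53, so this tier is dominated.
EOQ at €130.90 = 219.8 (feasible in tier 2): TC = 11,000×€130.90 + (11,000/219.8)×77.6 + (219.8/2)×0.27×€130.90 = €1,447,667.73.
EOQ at €126.60 = 223.5 < 450, so use break Q=450: TC = 11,000×€126.60 + (11,000/450.0)×77.6 + (450.0/2)×0.27×€126.60 = €1,402,187.84.
Lowest total cost is €1,402,187.84 at Q = 450.0.

Q* ≈ 450 crates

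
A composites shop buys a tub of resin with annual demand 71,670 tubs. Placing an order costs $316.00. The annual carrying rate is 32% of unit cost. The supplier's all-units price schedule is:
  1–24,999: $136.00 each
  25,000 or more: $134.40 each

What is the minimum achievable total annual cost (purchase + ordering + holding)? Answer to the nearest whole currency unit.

Holding cost per unit per year at price C is H = 0.32·C.
Evaluate total cost at each tier's feasible EOQ or, if the EOQ is below the tier, at the tier's minimum quantity.
EOQ at $136.00 = 1020.2 (feasible in tier 1): TC = 71,670×$136.00 + (71,670/1020.2)×316 + (1020.2/2)×0.32×$136.00 = $9,791,518.85.
EOQ at $134.40 = 1026.2 < 25000, so use break Q=25000: TC = 71,670×$134.40 + (71,670/25000.0)×316 + (25000.0/2)×0.32×$134.40 = $10,170,953.91.
Lowest total cost among the candidates is at Q = 1020.2.

TC* ≈ $9,791,519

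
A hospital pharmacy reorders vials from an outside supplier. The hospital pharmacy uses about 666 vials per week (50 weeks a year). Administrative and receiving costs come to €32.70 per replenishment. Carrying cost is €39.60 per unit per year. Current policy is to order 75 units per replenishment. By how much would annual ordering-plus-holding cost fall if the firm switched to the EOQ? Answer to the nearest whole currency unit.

Extra cost ≈ €6,717 per year

Annual demand D = 666 × 50 = 33,300.
EOQ = √(2DS/H) = √(2 × 33,300 × 32.7 / 39.6) ≈ 234.51.
Cost at Q* = (D/Q*)S + (Q*/2)H = √(2DSH) ≈ €9,286.64.
Cost at Q = 75: (33,300/75)×32.7 + (75/2)×39.6 = €14,518.80 + €1,485.00 = €16,003.80.
Excess = €16,003.80 − €9,286.64 = €6,717.16.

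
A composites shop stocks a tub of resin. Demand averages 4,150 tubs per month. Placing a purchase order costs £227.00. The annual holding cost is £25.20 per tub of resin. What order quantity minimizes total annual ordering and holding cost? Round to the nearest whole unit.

Q* ≈ 947 tubs

Annual demand D = 4,150 × 12 = 49,800.
EOQ = √(2DS / H) = √(2 × 49,800 × 227 / 25.2).
= √(22,609,200 / 25.2) = √897,190.4762 ≈ 947.201.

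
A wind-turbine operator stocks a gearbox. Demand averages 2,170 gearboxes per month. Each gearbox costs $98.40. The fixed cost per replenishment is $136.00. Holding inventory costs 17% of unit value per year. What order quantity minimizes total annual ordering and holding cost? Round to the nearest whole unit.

Annual demand D = 2,170 × 12 = 26,040.
Holding cost H = 0.17 × $98.40 = $16.7280 per unit per year.
EOQ = √(2DS / H) = √(2 × 26,040 × 136 / 16.728).
= √(7,082,880 / 16.728) = √423,414.6341 ≈ 650.703.

Q* ≈ 651 gearboxes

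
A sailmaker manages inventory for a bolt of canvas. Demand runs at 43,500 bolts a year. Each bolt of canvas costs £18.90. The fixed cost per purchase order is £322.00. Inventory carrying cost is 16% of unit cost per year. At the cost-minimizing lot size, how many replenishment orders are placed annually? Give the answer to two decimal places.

N ≈ 14.29 orders per year

Holding cost H = 0.16 × £18.90 = £3.0240 per unit per year.
The optimal lot size = √(2DS/H) = √(2 × 43,500 × 322 / 3.024) ≈ 3043.66.
Orders per year = D / Q* = 43,500 / 3043.66 ≈ 14.292.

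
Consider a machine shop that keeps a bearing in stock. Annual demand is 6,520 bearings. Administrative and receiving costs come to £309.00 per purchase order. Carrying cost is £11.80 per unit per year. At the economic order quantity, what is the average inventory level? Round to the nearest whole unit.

Q* = √(2DS/H) = √(2 × 6,520 × 309 / 11.8) ≈ 584.36.
Average inventory = Q*/2 ≈ 584.36 / 2 = 292.178.

Average inventory ≈ 292 bearings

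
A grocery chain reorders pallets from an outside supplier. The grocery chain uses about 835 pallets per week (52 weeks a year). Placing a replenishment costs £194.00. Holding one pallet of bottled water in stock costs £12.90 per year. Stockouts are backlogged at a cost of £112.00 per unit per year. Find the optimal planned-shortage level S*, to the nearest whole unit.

S* ≈ 125 pallets

Annual demand D = 835 × 52 = 43,420.
With planned backorders, Q* = √(2DS/H) · √((H+B)/B).
√(2DS/H) = √(2 × 43,420 × 194 / 12.9) = 1142.789.
√((H+B)/B) = √((12.9+112)/112) = 1.0560.
Q* ≈ 1206.808.
S* = Q* · H/(H+B) = 1206.808 × 12.9/124.9 ≈ 124.642.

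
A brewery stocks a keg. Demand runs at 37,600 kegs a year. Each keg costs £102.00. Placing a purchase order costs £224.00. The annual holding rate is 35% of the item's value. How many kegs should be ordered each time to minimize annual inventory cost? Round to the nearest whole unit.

Holding cost H = 0.35 × £102.00 = £35.7000 per unit per year.
EOQ = √(2DS / H) = √(2 × 37,600 × 224 / 35.7).
= √(16,844,800 / 35.7) = √471,843.1373 ≈ 686.908.

Q* ≈ 687 kegs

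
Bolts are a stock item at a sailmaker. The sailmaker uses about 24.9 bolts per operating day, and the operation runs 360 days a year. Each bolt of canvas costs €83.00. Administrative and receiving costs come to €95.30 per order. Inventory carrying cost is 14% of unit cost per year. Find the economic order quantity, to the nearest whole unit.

Annual demand D = 24.9 × 360 = 8,964.
Holding cost H = 0.14 × €83.00 = €11.6200 per unit per year.
EOQ = √(2DS / H) = √(2 × 8,964 × 95.3 / 11.62).
= √(1,708,538.4 / 11.62) = √147,034.2857 ≈ 383.450.

Q* ≈ 383 bolts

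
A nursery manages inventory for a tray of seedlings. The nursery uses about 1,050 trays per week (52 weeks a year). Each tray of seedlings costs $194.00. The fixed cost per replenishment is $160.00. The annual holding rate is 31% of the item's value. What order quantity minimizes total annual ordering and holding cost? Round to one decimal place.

Q* ≈ 539.0 trays

Annual demand D = 1,050 × 52 = 54,600.
Holding cost H = 0.31 × $194.00 = $60.1400 per unit per year.
EOQ = √(2DS / H) = √(2 × 54,600 × 160 / 60.14).
= √(17,472,000 / 60.14) = √290,522.1151 ≈ 539.001.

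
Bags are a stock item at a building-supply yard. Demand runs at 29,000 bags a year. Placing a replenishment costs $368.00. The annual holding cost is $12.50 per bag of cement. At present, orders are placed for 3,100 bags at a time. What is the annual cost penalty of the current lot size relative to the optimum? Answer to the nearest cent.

Extra cost ≈ $6,483.57 per year

EOQ = √(2DS/H) = √(2 × 29,000 × 368 / 12.5) ≈ 1306.72.
Cost at Q* = (D/Q*)S + (Q*/2)H = √(2DSH) ≈ $16,334.01.
Cost at Q = 3,100: (29,000/3,100)×368 + (3,100/2)×12.5 = $3,442.58 + $19,375.00 = $22,817.58.
Excess = $22,817.58 − $16,334.01 = $6,483.57.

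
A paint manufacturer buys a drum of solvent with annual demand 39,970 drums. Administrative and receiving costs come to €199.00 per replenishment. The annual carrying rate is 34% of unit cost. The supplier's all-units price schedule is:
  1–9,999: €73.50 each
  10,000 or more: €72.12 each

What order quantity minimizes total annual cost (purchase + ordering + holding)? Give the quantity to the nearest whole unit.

Q* ≈ 798 drums

Holding cost per unit per year at price C is H = 0.34·C.
Candidates are each tier's EOQ (if it falls in that tier) and each price-break quantity.
EOQ at €73.50 = 797.9 (feasible in tier 1): TC = 39,970×€73.50 + (39,970/797.9)×199 + (797.9/2)×0.34×€73.50 = €2,957,733.47.
EOQ at €72.12 = 805.5 < 10000, so use break Q=10000: TC = 39,970×€72.12 + (39,970/10000.0)×199 + (10000.0/2)×0.34×€72.12 = €3,006,035.80.
Lowest total cost is €2,957,733.47 at Q = 797.9.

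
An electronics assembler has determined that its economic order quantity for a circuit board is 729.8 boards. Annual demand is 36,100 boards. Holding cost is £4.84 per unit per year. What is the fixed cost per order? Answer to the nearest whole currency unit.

Invert the EOQ relation Q*² = 2DS/H.
From Q* = √(2DS/H): S = Q*²H / (2D) = 729.8² × 4.84 / (2 × 36,100) = 35.7039.

S ≈ £36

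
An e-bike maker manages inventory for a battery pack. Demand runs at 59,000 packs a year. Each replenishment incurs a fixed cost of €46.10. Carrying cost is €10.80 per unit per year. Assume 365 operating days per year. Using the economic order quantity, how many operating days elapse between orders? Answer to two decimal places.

The optimal lot size = √(2DS/H) = √(2 × 59,000 × 46.1 / 10.8) ≈ 709.71.
Cycle time = Q*/D × 365 = 709.71 / 59,000 × 365 ≈ 4.391 days.

T ≈ 4.39 days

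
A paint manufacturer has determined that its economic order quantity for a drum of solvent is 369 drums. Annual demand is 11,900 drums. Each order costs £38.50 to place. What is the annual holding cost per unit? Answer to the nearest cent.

Squaring Q* = √(2DS/H) gives Q*² = 2DS/H.
From Q* = √(2DS/H): H = 2DS / Q*² = 2 × 11,900 × 38.5 / 369² = 6.7295.

H ≈ £6.73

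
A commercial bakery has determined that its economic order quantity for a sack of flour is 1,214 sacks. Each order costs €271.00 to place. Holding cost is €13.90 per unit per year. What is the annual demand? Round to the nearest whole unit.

Squaring Q* = √(2DS/H) gives Q*² = 2DS/H.
From Q* = √(2DS/H): D = Q*²H / (2S) = 1,214² × 13.9 / (2 × 271) = 37796.613.

D ≈ 37,797 sacks per year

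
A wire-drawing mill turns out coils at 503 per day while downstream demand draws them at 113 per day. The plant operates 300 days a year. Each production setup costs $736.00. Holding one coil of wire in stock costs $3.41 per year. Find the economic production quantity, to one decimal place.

Q* ≈ 4,344.4 coils

Annual demand D = 113 × 300 = 33,900.
Production build-up factor (1 − d/p) = 1 − 113/503 = 0.7753.
Q* = √(2DS / (H(1 − d/p))) = √(2 × 33,900 × 736 / (3.41 × 0.7753)).
= √(49,900,800 / 2.6439) ≈ 4344.384.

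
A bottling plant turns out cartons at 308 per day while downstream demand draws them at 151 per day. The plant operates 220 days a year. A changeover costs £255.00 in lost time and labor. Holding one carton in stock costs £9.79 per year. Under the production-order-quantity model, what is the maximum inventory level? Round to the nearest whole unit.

Annual demand D = 151 × 220 = 33,220.
Production build-up factor (1 − d/p) = 1 − 151/308 = 0.5097.
Q* = √(2DS / (H(1 − d/p))) = √(2 × 33,220 × 255 / (9.79 × 0.5097)).
= √(16,942,200 / 4.9904) ≈ 1842.549.
Maximum inventory = Q*(1 − d/p) = 1842.549 × 0.5097 ≈ 939.221.

I_max ≈ 939 cartons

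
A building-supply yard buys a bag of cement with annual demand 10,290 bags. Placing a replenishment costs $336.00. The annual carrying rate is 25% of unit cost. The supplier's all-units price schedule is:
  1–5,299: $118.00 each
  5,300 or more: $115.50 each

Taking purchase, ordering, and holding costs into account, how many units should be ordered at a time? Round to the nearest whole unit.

Holding cost per unit per year at price C is H = 0.25·C.
Evaluate total cost at each tier's feasible EOQ or, if the EOQ is below the tier, at the tier's minimum quantity.
EOQ at $118.00 = 484.2 (feasible in tier 1): TC = 10,290×$118.00 + (10,290/484.2)×336 + (484.2/2)×0.25×$118.00 = $1,228,502.47.
EOQ at $115.50 = 489.4 < 5300, so use break Q=5300: TC = 10,290×$115.50 + (10,290/5300.0)×336 + (5300.0/2)×0.25×$115.50 = $1,265,666.10.
Lowest total cost is $1,228,502.47 at Q = 484.2.

Q* ≈ 484 bags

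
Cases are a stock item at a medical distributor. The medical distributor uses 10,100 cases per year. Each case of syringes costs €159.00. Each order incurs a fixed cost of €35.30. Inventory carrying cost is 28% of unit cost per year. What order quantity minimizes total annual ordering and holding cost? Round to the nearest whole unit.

Q* ≈ 127 cases

Holding cost H = 0.28 × €159.00 = €44.5200 per unit per year.
EOQ = √(2DS / H) = √(2 × 10,100 × 35.3 / 44.52).
= √(713,060 / 44.52) = √16,016.6217 ≈ 126.557.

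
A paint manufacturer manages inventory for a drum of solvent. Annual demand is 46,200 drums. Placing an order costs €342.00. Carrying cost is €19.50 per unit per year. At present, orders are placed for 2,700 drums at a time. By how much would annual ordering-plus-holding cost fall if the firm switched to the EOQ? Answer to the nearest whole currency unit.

EOQ = √(2DS/H) = √(2 × 46,200 × 342 / 19.5) ≈ 1273.01.
Cost at Q* = (D/Q*)S + (Q*/2)H = √(2DSH) ≈ €24,823.69.
Cost at Q = 2,700: (46,200/2,700)×342 + (2,700/2)×19.5 = €5,852.00 + €26,325.00 = €32,177.00.
Excess = €32,177.00 − €24,823.69 = €7,353.31.

Extra cost ≈ €7,353 per year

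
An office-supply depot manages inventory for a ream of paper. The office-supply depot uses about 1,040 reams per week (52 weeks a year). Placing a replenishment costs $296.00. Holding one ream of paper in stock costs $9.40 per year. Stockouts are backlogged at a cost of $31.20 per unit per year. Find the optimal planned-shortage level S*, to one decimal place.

S* ≈ 487.4 reams

Annual demand D = 1,040 × 52 = 54,080.
With planned backorders, Q* = √(2DS/H) · √((H+B)/B).
√(2DS/H) = √(2 × 54,080 × 296 / 9.4) = 1845.505.
√((H+B)/B) = √((9.4+31.2)/31.2) = 1.1407.
Q* ≈ 2105.237.
S* = Q* · H/(H+B) = 2105.237 × 9.4/40.6 ≈ 487.419.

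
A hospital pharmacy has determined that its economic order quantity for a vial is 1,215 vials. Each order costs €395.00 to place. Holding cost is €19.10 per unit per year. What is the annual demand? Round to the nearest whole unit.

D ≈ 35,691 vials per year

The basic EOQ model gives Q* = √(2DS/H); rearrange for the unknown.
From Q* = √(2DS/H): D = Q*²H / (2S) = 1,215² × 19.1 / (2 × 395) = 35691.009.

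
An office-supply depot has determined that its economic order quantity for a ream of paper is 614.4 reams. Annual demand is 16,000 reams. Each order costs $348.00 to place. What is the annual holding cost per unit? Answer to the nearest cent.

H ≈ $29.50

The basic EOQ model gives Q* = √(2DS/H); rearrange for the unknown.
From Q* = √(2DS/H): H = 2DS / Q*² = 2 × 16,000 × 348 / 614.4² = 29.5003.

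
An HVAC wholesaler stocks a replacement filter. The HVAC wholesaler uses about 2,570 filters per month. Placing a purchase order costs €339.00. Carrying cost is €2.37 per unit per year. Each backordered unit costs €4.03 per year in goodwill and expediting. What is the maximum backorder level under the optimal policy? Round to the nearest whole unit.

S* ≈ 1,386 filters

Annual demand D = 2,570 × 12 = 30,840.
With planned backorders, Q* = √(2DS/H) · √((H+B)/B).
√(2DS/H) = √(2 × 30,840 × 339 / 2.37) = 2970.283.
√((H+B)/B) = √((2.37+4.03)/4.03) = 1.2602.
Q* ≈ 3743.134.
S* = Q* · H/(H+B) = 3743.134 × 2.37/6.4 ≈ 1386.129.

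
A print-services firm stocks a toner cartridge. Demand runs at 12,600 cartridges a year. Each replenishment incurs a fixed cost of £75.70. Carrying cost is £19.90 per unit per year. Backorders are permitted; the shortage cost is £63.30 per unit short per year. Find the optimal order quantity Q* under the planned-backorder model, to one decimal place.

With planned backorders, Q* = √(2DS/H) · √((H+B)/B).
√(2DS/H) = √(2 × 12,600 × 75.7 / 19.9) = 309.615.
√((H+B)/B) = √((19.9+63.3)/63.3) = 1.1465.
Q* ≈ 354.962.

Q* ≈ 355.0 cartridges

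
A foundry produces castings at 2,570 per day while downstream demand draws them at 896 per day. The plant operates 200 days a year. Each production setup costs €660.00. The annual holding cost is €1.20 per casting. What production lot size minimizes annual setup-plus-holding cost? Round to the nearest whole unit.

Q* ≈ 17,396 castings

Annual demand D = 896 × 200 = 179,200.
Production build-up factor (1 − d/p) = 1 − 896/2,570 = 0.6514.
Q* = √(2DS / (H(1 − d/p))) = √(2 × 179,200 × 660 / (1.2 × 0.6514)).
= √(236,544,000 / 0.7816) ≈ 17396.192.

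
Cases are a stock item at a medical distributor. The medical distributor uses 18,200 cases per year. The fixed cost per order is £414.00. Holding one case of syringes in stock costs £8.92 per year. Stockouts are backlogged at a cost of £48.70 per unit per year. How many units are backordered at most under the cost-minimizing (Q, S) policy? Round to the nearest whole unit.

With planned backorders, Q* = √(2DS/H) · √((H+B)/B).
√(2DS/H) = √(2 × 18,200 × 414 / 8.92) = 1299.776.
√((H+B)/B) = √((8.92+48.7)/48.7) = 1.0877.
Q* ≈ 1413.808.
S* = Q* · H/(H+B) = 1413.808 × 8.92/57.62 ≈ 218.868.

S* ≈ 219 cases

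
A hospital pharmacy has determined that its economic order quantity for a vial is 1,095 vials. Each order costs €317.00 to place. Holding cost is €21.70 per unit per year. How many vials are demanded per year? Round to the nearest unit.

Squaring Q* = √(2DS/H) gives Q*² = 2DS/H.
From Q* = √(2DS/H): D = Q*²H / (2S) = 1,095² × 21.7 / (2 × 317) = 41039.184.

D ≈ 41,039 vials per year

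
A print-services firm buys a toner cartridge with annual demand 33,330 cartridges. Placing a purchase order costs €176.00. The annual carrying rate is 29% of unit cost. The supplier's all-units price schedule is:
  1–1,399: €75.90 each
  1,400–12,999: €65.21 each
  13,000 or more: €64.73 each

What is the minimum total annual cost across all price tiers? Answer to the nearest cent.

TC* ≈ €2,190,876.99

Holding cost per unit per year at price C is H = 0.29·C.
Candidates are each tier's EOQ (if it falls in that tier) and each price-break quantity.
EOQ at €75.90 = 730.1 (feasible in tier 1): TC = 33,330×€75.90 + (33,330/730.1)×176 + (730.1/2)×0.29×€75.90 = €2,545,816.74.
EOQ at €65.21 = 787.6 < 1400, so use break Q=1400: TC = 33,330×€65.21 + (33,330/1400.0)×176 + (1400.0/2)×0.29×€65.21 = €2,190,876.99.
EOQ at €64.73 = 790.6 < 13000, so use break Q=13000: TC = 33,330×€64.73 + (33,330/13000.0)×176 + (13000.0/2)×0.29×€64.73 = €2,279,918.19.
Lowest total cost among the candidates is at Q = 1400.0.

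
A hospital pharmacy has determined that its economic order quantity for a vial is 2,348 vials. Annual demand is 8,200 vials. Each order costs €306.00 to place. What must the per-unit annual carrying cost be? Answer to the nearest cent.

H ≈ €0.91

The basic EOQ model gives Q* = √(2DS/H); rearrange for the unknown.
From Q* = √(2DS/H): H = 2DS / Q*² = 2 × 8,200 × 306 / 2,348² = 0.9103.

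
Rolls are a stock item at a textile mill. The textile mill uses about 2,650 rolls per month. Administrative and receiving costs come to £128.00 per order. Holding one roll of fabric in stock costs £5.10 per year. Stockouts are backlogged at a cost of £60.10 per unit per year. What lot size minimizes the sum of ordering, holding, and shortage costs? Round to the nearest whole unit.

Q* ≈ 1,316 rolls

Annual demand D = 2,650 × 12 = 31,800.
With planned backorders, Q* = √(2DS/H) · √((H+B)/B).
√(2DS/H) = √(2 × 31,800 × 128 / 5.1) = 1263.422.
√((H+B)/B) = √((5.1+60.1)/60.1) = 1.0416.
Q* ≈ 1315.937.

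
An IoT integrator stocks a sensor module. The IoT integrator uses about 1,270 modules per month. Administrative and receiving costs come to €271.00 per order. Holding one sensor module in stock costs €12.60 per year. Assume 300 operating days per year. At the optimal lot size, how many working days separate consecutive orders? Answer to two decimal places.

T ≈ 15.94 days

Annual demand D = 1,270 × 12 = 15,240.
Q* = √(2DS/H) = √(2 × 15,240 × 271 / 12.6) ≈ 809.67.
Cycle time = Q*/D × 300 = 809.67 / 15,240 × 300 ≈ 15.938 days.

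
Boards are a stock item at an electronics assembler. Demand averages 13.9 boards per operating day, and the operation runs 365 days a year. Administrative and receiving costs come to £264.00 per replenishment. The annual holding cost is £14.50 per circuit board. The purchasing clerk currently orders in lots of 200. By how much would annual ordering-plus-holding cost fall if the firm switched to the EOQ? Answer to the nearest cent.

Extra cost ≈ £1,914.63 per year

Annual demand D = 13.9 × 365 = 5,073.5.
EOQ = √(2DS/H) = √(2 × 5,073.5 × 264 / 14.5) ≈ 429.82.
Cost at Q* = (D/Q*)S + (Q*/2)H = √(2DSH) ≈ £6,232.39.
Cost at Q = 200: (5,073.5/200)×264 + (200/2)×14.5 = £6,697.02 + £1,450.00 = £8,147.02.
Excess = £8,147.02 − £6,232.39 = £1,914.63.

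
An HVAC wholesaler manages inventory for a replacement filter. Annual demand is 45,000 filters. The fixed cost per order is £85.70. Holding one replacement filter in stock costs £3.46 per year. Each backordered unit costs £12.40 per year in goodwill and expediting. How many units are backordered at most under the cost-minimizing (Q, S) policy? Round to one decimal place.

S* ≈ 368.4 filters

With planned backorders, Q* = √(2DS/H) · √((H+B)/B).
√(2DS/H) = √(2 × 45,000 × 85.7 / 3.46) = 1493.047.
√((H+B)/B) = √((3.46+12.4)/12.4) = 1.1309.
Q* ≈ 1688.552.
S* = Q* · H/(H+B) = 1688.552 × 3.46/15.86 ≈ 368.373.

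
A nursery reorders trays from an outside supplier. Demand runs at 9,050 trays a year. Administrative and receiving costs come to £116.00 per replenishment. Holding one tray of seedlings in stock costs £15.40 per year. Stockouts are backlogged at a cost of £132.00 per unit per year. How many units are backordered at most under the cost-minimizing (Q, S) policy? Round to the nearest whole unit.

With planned backorders, Q* = √(2DS/H) · √((H+B)/B).
√(2DS/H) = √(2 × 9,050 × 116 / 15.4) = 369.239.
√((H+B)/B) = √((15.4+132)/132) = 1.0567.
Q* ≈ 390.184.
S* = Q* · H/(H+B) = 390.184 × 15.4/147.4 ≈ 40.766.

S* ≈ 41 trays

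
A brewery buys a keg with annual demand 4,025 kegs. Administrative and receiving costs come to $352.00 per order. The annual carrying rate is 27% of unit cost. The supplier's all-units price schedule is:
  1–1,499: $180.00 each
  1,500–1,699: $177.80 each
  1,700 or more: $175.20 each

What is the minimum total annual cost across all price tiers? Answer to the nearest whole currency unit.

TC* ≈ $736,235

Holding cost per unit per year at price C is H = 0.27·C.
For each price level, check whether its EOQ is feasible; otherwise the best quantity at that price is the breakpoint.
EOQ at $180.00 = 241.5 (feasible in tier 1): TC = 4,025×$180.00 + (4,025/241.5)×352 + (241.5/2)×0.27×$180.00 = $736,235.12.
EOQ at $177.80 = 243.0 < 1500, so use break Q=1500: TC = 4,025×$177.80 + (4,025/1500.0)×352 + (1500.0/2)×0.27×$177.80 = $752,594.03.
EOQ at $175.20 = 244.7 < 1700, so use break Q=1700: TC = 4,025×$175.20 + (4,025/1700.0)×352 + (1700.0/2)×0.27×$175.20 = $746,221.81.
Lowest total cost among the candidates is at Q = 241.5.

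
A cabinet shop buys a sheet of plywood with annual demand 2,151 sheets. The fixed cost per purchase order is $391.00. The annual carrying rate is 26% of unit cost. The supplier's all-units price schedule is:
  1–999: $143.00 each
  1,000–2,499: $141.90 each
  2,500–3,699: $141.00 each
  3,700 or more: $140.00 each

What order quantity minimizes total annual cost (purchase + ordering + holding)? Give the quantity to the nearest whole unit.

Holding cost per unit per year at price C is H = 0.26·C.
Candidates are each tier's EOQ (if it falls in that tier) and each price-break quantity.
EOQ at $143.00 = 212.7 (feasible in tier 1): TC = 2,151×$143.00 + (2,151/212.7)×391 + (212.7/2)×0.26×$143.00 = $315,501.21.
EOQ at $141.90 = 213.5 < 1000, so use break Q=1000: TC = 2,151×$141.90 + (2,151/1000.0)×391 + (1000.0/2)×0.26×$141.90 = $324,514.94.
EOQ at $141.00 = 214.2 < 2500, so use break Q=2500: TC = 2,151×$141.00 + (2,151/2500.0)×391 + (2500.0/2)×0.26×$141.00 = $349,452.42.
EOQ at $140.00 = 215.0 < 3700, so use break Q=3700: TC = 2,151×$140.00 + (2,151/3700.0)×391 + (3700.0/2)×0.26×$140.00 = $368,707.31.
Lowest total cost is $315,501.21 at Q = 212.7.

Q* ≈ 213 sheets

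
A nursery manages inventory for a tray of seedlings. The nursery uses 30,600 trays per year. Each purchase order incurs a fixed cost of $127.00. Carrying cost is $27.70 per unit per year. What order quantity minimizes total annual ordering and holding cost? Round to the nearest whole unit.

EOQ = √(2DS / H) = √(2 × 30,600 × 127 / 27.7).
= √(7,772,400 / 27.7) = √280,592.0578 ≈ 529.709.

Q* ≈ 530 trays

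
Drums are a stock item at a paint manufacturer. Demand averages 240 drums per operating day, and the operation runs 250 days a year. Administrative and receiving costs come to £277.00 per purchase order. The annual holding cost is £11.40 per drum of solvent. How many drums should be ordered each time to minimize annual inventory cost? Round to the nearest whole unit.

Annual demand D = 240 × 250 = 60,000.
EOQ = √(2DS / H) = √(2 × 60,000 × 277 / 11.4).
= √(33,240,000 / 11.4) = √2,915,789.4737 ≈ 1707.568.

Q* ≈ 1,708 drums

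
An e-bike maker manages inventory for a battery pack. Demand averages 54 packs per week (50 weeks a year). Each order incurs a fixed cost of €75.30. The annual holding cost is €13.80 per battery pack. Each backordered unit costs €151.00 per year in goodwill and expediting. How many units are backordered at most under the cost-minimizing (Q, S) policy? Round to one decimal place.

Annual demand D = 54 × 50 = 2,700.
With planned backorders, Q* = √(2DS/H) · √((H+B)/B).
√(2DS/H) = √(2 × 2,700 × 75.3 / 13.8) = 171.654.
√((H+B)/B) = √((13.8+151)/151) = 1.0447.
Q* ≈ 179.327.
S* = Q* · H/(H+B) = 179.327 × 13.8/164.8 ≈ 15.016.

S* ≈ 15.0 packs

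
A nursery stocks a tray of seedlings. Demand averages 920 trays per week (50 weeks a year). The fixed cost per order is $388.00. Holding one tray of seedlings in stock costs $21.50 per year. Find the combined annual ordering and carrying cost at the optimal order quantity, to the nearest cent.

Annual demand D = 920 × 50 = 46,000.
Q* = √(2DS/H) = √(2 × 46,000 × 388 / 21.5) ≈ 1288.52.
At the optimum the two cost components are equal, so total cost = 2·(Q*/2)H = Q*·H.
Minimum total = √(2DSH) = √(2 × 46,000 × 388 × 21.5) ≈ 27703.141.

TC* ≈ $27,703.14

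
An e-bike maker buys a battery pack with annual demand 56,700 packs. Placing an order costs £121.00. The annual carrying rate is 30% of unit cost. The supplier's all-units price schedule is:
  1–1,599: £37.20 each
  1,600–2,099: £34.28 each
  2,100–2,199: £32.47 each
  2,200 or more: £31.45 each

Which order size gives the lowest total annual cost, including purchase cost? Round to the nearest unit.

Q* ≈ 2,200 packs

Holding cost per unit per year at price C is H = 0.30·C.
For each price level, check whether its EOQ is feasible; otherwise the best quantity at that price is the breakpoint.
EOQ at £37.20 = 1108.8 (feasible in tier 1): TC = 56,700×£37.20 + (56,700/1108.8)×121 + (1108.8/2)×0.30×£37.20 = £2,121,614.60.
EOQ at £34.28 = 1155.1 < 1600, so use break Q=1600: TC = 56,700×£34.28 + (56,700/1600.0)×121 + (1600.0/2)×0.30×£34.28 = £1,956,191.14.
EOQ at £32.47 = 1186.9 < 2100, so use break Q=2100: TC = 56,700×£32.47 + (56,700/2100.0)×121 + (2100.0/2)×0.30×£32.47 = £1,854,544.05.
EOQ at £31.45 = 1205.9 < 2200, so use break Q=2200: TC = 56,700×£31.45 + (56,700/2200.0)×121 + (2200.0/2)×0.30×£31.45 = £1,796,712.00.
Lowest total cost is £1,796,712.00 at Q = 2200.0.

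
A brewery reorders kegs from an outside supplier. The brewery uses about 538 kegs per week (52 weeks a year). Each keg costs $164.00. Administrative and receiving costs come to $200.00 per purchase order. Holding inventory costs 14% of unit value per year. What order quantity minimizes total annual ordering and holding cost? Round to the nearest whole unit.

Annual demand D = 538 × 52 = 27,976.
Holding cost H = 0.14 × $164.00 = $22.9600 per unit per year.
EOQ = √(2DS / H) = √(2 × 27,976 × 200 / 22.96).
= √(11,190,400 / 22.96) = √487,386.7596 ≈ 698.131.

Q* ≈ 698 kegs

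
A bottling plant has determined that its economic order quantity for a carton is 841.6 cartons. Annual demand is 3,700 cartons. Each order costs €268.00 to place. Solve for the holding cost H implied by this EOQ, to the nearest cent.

H ≈ €2.80

The basic EOQ model gives Q* = √(2DS/H); rearrange for the unknown.
From Q* = √(2DS/H): H = 2DS / Q*² = 2 × 3,700 × 268 / 841.6² = 2.8000.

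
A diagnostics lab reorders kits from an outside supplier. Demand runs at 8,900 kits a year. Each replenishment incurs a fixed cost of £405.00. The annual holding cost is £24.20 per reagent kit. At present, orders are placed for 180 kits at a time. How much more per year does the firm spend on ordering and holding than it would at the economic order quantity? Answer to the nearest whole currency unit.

Extra cost ≈ £8,995 per year

EOQ = √(2DS/H) = √(2 × 8,900 × 405 / 24.2) ≈ 545.80.
Cost at Q* = (D/Q*)S + (Q*/2)H = √(2DSH) ≈ £13,208.25.
Cost at Q = 180: (8,900/180)×405 + (180/2)×24.2 = £20,025.00 + £2,178.00 = £22,203.00.
Excess = £22,203.00 − £13,208.25 = £8,994.75.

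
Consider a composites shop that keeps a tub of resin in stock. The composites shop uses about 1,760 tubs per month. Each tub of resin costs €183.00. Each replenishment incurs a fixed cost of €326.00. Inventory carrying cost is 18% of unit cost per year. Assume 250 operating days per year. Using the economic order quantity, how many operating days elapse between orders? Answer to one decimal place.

T ≈ 7.7 days

Annual demand D = 1,760 × 12 = 21,120.
Holding cost H = 0.18 × €183.00 = €32.9400 per unit per year.
Q* = √(2DS/H) = √(2 × 21,120 × 326 / 32.94) ≈ 646.56.
Cycle time = Q*/D × 250 = 646.56 / 21,120 × 250 ≈ 7.653 days.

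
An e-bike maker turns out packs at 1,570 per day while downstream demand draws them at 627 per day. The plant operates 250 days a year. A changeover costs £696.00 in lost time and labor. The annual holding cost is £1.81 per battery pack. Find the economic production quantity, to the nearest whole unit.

Annual demand D = 627 × 250 = 156,750.
Production build-up factor (1 − d/p) = 1 − 627/1,570 = 0.6006.
Q* = √(2DS / (H(1 − d/p))) = √(2 × 156,750 × 696 / (1.81 × 0.6006)).
= √(218,196,000 / 1.0872) ≈ 14167.006.

Q* ≈ 14,167 packs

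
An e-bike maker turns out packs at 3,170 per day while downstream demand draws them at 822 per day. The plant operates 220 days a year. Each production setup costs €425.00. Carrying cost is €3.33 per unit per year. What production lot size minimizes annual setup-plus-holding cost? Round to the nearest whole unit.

Annual demand D = 822 × 220 = 180,840.
Production build-up factor (1 − d/p) = 1 − 822/3,170 = 0.7407.
Q* = √(2DS / (H(1 − d/p))) = √(2 × 180,840 × 425 / (3.33 × 0.7407)).
= √(153,714,000 / 2.4665) ≈ 7894.328.

Q* ≈ 7,894 packs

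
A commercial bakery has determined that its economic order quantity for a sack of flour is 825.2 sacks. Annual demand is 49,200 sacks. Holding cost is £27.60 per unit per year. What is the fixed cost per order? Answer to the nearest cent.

S ≈ £191.00

The basic EOQ model gives Q* = √(2DS/H); rearrange for the unknown.
From Q* = √(2DS/H): S = Q*²H / (2D) = 825.2² × 27.6 / (2 × 49,200) = 190.9996.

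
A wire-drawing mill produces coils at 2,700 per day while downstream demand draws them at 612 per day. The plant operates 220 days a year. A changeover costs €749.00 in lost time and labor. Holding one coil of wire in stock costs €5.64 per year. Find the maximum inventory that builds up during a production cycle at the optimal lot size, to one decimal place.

Annual demand D = 612 × 220 = 134,640.
Production build-up factor (1 − d/p) = 1 − 612/2,700 = 0.7733.
Q* = √(2DS / (H(1 − d/p))) = √(2 × 134,640 × 749 / (5.64 × 0.7733)).
= √(201,690,720 / 4.3616) ≈ 6800.174.
Maximum inventory = Q*(1 − d/p) = 6800.174 × 0.7733 ≈ 5258.801.

I_max ≈ 5,258.8 coils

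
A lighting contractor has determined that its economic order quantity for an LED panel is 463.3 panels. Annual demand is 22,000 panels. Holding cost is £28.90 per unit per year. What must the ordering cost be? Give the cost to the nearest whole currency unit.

S ≈ £141

Squaring Q* = √(2DS/H) gives Q*² = 2DS/H.
From Q* = √(2DS/H): S = Q*²H / (2D) = 463.3² × 28.9 / (2 × 22,000) = 140.9840.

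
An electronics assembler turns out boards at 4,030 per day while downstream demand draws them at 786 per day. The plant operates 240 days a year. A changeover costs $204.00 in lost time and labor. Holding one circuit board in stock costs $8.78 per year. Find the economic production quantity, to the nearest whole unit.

Annual demand D = 786 × 240 = 188,640.
Production build-up factor (1 − d/p) = 1 − 786/4,030 = 0.8050.
Q* = √(2DS / (H(1 − d/p))) = √(2 × 188,640 × 204 / (8.78 × 0.8050)).
= √(76,965,120 / 7.0676) ≈ 3299.984.

Q* ≈ 3,300 boards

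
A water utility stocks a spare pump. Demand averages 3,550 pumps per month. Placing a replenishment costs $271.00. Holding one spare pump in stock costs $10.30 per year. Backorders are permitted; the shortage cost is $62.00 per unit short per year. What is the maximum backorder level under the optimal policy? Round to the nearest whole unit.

Annual demand D = 3,550 × 12 = 42,600.
With planned backorders, Q* = √(2DS/H) · √((H+B)/B).
√(2DS/H) = √(2 × 42,600 × 271 / 10.3) = 1497.221.
√((H+B)/B) = √((10.3+62)/62) = 1.0799.
Q* ≈ 1616.811.
S* = Q* · H/(H+B) = 1616.811 × 10.3/72.3 ≈ 230.334.

S* ≈ 230 pumps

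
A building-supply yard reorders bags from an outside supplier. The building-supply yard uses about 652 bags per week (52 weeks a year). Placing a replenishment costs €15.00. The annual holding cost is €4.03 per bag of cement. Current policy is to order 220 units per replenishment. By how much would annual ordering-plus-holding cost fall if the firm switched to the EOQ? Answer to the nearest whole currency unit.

Extra cost ≈ €730 per year

Annual demand D = 652 × 52 = 33,904.
EOQ = √(2DS/H) = √(2 × 33,904 × 15 / 4.03) ≈ 502.38.
Cost at Q* = (D/Q*)S + (Q*/2)H = √(2DSH) ≈ €2,024.60.
Cost at Q = 220: (33,904/220)×15 + (220/2)×4.03 = €2,311.64 + €443.30 = €2,754.94.
Excess = €2,754.94 − €2,024.60 = €730.34.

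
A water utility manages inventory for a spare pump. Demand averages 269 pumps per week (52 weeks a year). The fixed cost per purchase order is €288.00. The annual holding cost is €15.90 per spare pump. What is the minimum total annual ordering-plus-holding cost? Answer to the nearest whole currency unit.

Annual demand D = 269 × 52 = 13,988.
The optimal lot size = √(2DS/H) = √(2 × 13,988 × 288 / 15.9) ≈ 711.85.
At the optimum the two cost components are equal, so total cost = 2·(Q*/2)H = Q*·H.
Minimum total = √(2DSH) = √(2 × 13,988 × 288 × 15.9) ≈ 11318.467.

TC* ≈ €11,318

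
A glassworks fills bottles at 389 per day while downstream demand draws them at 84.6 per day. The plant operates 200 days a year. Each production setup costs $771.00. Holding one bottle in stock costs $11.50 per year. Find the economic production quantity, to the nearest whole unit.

Q* ≈ 1,703 bottles

Annual demand D = 84.6 × 200 = 16,920.
Production build-up factor (1 − d/p) = 1 − 84.6/389 = 0.7825.
Q* = √(2DS / (H(1 − d/p))) = √(2 × 16,920 × 771 / (11.5 × 0.7825)).
= √(26,090,640 / 8.999) ≈ 1702.731.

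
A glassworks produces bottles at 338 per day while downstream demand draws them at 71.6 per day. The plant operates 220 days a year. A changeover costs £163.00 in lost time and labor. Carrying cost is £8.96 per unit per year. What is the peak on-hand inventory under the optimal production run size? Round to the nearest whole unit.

I_max ≈ 672 bottles

Annual demand D = 71.6 × 220 = 15,752.
Production build-up factor (1 − d/p) = 1 − 71.6/338 = 0.7882.
Q* = √(2DS / (H(1 − d/p))) = √(2 × 15,752 × 163 / (8.96 × 0.7882)).
= √(5,135,152 / 7.062) ≈ 852.735.
Maximum inventory = Q*(1 − d/p) = 852.735 × 0.7882 ≈ 672.096.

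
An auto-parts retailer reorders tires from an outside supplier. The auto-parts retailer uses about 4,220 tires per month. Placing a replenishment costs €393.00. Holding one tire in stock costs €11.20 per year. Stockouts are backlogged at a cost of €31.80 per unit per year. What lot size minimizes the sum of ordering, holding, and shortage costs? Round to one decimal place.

Annual demand D = 4,220 × 12 = 50,640.
With planned backorders, Q* = √(2DS/H) · √((H+B)/B).
√(2DS/H) = √(2 × 50,640 × 393 / 11.2) = 1885.164.
√((H+B)/B) = √((11.2+31.8)/31.8) = 1.1628.
Q* ≈ 2192.148.

Q* ≈ 2,192.1 tires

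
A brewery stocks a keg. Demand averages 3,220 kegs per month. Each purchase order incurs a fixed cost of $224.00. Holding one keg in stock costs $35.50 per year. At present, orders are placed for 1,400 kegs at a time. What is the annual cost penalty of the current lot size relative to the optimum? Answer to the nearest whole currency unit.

Extra cost ≈ $6,243 per year

Annual demand D = 3,220 × 12 = 38,640.
EOQ = √(2DS/H) = √(2 × 38,640 × 224 / 35.5) ≈ 698.30.
Cost at Q* = (D/Q*)S + (Q*/2)H = √(2DSH) ≈ $24,789.73.
Cost at Q = 1,400: (38,640/1,400)×224 + (1,400/2)×35.5 = $6,182.40 + $24,850.00 = $31,032.40.
Excess = $31,032.40 − $24,789.73 = $6,242.67.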